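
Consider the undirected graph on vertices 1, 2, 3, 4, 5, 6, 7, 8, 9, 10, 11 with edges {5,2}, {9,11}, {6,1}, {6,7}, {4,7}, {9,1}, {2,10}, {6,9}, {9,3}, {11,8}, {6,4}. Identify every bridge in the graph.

10-2, 11-8, 11-9, 2-5, 3-9

The edges on the cycle 6-4-7-6 are not bridges since each lies on that cycle.
But removing 2–10 disconnects 2 from 10; removing 5–2 disconnects 5 from 2; removing 9–3 disconnects 9 from 3; removing 9–11 disconnects 9 from 11 — these are bridges.
In total 5 edges are bridges.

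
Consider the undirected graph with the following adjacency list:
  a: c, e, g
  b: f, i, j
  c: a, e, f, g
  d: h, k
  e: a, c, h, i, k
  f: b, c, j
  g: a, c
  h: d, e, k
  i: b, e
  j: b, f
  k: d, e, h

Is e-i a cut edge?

After removing e-i, the path e-c-f-b-i still connects them, so the edge is not a bridge.

No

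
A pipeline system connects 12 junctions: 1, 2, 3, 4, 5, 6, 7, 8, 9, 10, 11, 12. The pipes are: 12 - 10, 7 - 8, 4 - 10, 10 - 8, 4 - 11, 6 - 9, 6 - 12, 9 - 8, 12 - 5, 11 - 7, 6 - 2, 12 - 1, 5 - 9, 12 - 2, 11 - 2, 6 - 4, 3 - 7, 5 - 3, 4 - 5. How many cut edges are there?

1

The edges on the cycle 6-4-11-2-12-6 are not bridges since each lies on that cycle.
But removing 12 - 1 disconnects 12 from 1 — this is a bridge.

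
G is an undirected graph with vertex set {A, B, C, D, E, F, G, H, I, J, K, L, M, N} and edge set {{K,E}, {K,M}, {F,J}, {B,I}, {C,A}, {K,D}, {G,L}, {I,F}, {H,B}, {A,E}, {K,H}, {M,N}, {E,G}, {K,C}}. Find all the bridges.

The edges on the cycle K-C-A-E-K are not bridges since each lies on that cycle.
But removing F-J disconnects F from J; removing L-G disconnects L from G; removing E-G disconnects E from G; removing K-D disconnects K from D — these are bridges.
In total 10 edges are bridges.

B-H, B-I, D-K, E-G, F-I, F-J, G-L, H-K, K-M, M-N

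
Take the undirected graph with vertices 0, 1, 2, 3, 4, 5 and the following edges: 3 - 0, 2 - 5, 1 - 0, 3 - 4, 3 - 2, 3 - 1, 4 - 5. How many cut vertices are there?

Removing 3 increases the component count from 1 to 2, so 3 is a cut vertex.
By contrast removing 0 leaves 1 component; it is not a cut vertex. No other vertex is a cut vertex either.

1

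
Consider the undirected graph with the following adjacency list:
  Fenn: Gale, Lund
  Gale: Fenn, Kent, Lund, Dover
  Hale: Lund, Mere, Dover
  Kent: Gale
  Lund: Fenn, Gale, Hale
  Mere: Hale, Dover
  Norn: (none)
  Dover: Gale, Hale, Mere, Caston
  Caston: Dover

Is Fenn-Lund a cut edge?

After removing Fenn-Lund, the path Fenn-Gale-Lund still connects them, so the edge is not a bridge.

No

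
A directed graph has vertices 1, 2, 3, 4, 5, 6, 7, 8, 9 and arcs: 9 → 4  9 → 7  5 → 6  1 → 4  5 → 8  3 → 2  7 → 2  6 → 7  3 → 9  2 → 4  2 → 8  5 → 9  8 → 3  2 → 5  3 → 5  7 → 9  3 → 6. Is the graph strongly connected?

There is no directed path from 3 to 1, so the graph is not strongly connected.

No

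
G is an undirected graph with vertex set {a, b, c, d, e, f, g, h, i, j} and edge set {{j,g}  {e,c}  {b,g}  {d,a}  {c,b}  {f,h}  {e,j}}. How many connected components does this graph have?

4

i is isolated — a component by itself.
Starting from f we can reach f, h. That is one component of size 2.
Starting from a we can reach a, d. That is one component of size 2.
Starting from b we can reach b, c, e, g, j. That is one component of size 5.
Total: 4 components.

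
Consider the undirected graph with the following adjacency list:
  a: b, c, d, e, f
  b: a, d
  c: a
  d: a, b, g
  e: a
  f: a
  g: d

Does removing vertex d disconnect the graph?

Yes

Deleting d raises the number of components from 1 to 2, so d is a cut vertex.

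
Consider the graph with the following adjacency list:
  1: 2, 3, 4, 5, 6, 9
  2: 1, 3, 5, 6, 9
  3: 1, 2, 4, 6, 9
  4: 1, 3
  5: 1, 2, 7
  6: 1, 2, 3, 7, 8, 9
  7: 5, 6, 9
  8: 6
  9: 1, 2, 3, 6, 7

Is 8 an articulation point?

No

Deleting 8 leaves 1 component (was 1), so 8 is not a cut vertex.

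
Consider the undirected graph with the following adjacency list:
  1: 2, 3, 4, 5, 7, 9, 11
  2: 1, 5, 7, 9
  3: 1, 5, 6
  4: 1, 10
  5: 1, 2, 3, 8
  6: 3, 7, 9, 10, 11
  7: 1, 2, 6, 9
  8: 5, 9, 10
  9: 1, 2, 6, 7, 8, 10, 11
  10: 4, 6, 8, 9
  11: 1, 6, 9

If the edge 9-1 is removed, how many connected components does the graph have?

9 and 1 are still connected via 9-7-1, so the component count stays at 1.

1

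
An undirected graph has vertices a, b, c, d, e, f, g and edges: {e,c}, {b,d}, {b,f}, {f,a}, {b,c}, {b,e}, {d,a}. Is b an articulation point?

Yes

Deleting b raises the number of components from 2 to 3, so b is a cut vertex.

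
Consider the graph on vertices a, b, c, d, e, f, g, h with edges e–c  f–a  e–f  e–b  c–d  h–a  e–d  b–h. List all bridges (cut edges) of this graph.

The edges on the cycle e-c-d-e are not bridges since each lies on that cycle.
Every edge lies on some cycle, so there are no bridges.

none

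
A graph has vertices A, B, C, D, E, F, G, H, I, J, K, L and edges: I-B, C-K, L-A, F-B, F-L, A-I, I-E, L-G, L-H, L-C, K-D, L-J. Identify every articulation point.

Removing C increases the component count from 1 to 2, so C is a cut vertex.
Removing I increases the component count from 1 to 2, so I is a cut vertex.
Removing K increases the component count from 1 to 2, so K is a cut vertex.
Likewise L is a cut vertex.
By contrast removing J leaves 1 component; it is not a cut vertex. No other vertex is a cut vertex either.

C, I, K, L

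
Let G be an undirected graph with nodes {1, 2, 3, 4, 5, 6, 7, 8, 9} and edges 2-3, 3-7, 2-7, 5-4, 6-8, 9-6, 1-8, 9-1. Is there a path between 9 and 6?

Yes

From 9 we can reach 1, 6, 8, 9, which includes 6.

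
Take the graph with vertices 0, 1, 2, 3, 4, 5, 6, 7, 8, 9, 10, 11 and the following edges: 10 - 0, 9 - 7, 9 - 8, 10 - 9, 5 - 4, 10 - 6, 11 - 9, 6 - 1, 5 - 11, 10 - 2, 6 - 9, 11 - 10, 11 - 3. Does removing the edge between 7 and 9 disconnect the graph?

Yes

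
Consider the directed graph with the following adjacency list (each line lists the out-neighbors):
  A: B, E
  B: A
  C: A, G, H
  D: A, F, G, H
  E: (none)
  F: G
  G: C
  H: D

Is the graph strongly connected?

No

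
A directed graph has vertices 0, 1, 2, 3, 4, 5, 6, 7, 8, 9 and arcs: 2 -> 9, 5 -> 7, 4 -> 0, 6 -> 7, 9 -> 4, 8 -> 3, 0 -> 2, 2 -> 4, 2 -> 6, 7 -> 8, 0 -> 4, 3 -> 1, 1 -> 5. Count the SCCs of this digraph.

{1, 3, 5, 7, 8} are all mutually reachable — one SCC of size 5.
{0, 2, 4, 9} are all mutually reachable — one SCC of size 4.
{6} is an SCC by itself.
That gives 3 strongly connected components.

3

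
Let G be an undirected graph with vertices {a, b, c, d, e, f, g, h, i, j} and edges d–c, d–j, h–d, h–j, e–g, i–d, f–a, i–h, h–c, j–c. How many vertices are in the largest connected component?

b is isolated — a component by itself.
Starting from a we can reach a, f. That is one component of size 2.
Starting from e we can reach e, g. That is one component of size 2.
Starting from c we can reach c, d, h, i, j. That is one component of size 5.
The largest has 5 vertices.

5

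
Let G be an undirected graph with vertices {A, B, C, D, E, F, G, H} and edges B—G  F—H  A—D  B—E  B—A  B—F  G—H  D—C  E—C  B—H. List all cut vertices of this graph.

B

Removing B increases the component count from 1 to 2, so B is a cut vertex.
By contrast removing A leaves 1 component; it is not a cut vertex. No other vertex is a cut vertex either.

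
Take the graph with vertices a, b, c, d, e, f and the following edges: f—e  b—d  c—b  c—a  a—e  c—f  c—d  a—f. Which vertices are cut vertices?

Removing c increases the component count from 1 to 2, so c is a cut vertex.
By contrast removing a leaves 1 component; it is not a cut vertex. No other vertex is a cut vertex either.

c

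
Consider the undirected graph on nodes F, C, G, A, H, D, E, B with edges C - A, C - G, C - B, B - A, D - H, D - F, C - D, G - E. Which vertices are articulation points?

C, D, G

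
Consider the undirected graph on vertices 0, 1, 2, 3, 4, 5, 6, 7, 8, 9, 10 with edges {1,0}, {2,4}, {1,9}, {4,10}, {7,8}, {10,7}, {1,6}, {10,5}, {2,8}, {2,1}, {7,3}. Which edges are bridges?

The edges on the cycle 2-4-10-7-8-2 are not bridges since each lies on that cycle.
But removing 7—3 disconnects 7 from 3; removing 2—1 disconnects 2 from 1; removing 1—6 disconnects 1 from 6; removing 0—1 disconnects 0 from 1 — these are bridges.
In total 6 edges are bridges.

0-1, 1-2, 1-6, 1-9, 10-5, 3-7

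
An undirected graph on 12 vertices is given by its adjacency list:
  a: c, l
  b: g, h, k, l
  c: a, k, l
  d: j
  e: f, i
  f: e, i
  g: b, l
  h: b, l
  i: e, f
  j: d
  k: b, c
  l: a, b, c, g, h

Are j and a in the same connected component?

The component containing j is {d, j}, and a is not in it.

No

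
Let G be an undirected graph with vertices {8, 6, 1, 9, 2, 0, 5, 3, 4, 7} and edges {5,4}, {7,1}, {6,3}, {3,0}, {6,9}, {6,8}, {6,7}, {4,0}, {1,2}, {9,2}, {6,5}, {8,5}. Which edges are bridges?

none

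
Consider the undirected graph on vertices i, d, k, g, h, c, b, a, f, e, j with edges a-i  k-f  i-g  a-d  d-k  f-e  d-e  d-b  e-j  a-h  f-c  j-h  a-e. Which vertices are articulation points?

Removing a increases the component count from 1 to 2, so a is a cut vertex.
Removing d increases the component count from 1 to 2, so d is a cut vertex.
Removing f increases the component count from 1 to 2, so f is a cut vertex.
Likewise i is a cut vertex.
By contrast removing g leaves 1 component; it is not a cut vertex. No other vertex is a cut vertex either.

a, d, f, i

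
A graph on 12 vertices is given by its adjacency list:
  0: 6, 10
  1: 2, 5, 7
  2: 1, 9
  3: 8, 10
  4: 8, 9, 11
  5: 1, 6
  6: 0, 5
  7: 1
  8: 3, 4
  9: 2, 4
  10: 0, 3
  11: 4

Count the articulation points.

Removing 1 increases the component count from 1 to 2, so 1 is a cut vertex.
Removing 4 increases the component count from 1 to 2, so 4 is a cut vertex.
By contrast removing 6 leaves 1 component; it is not a cut vertex. No other vertex is a cut vertex either.

2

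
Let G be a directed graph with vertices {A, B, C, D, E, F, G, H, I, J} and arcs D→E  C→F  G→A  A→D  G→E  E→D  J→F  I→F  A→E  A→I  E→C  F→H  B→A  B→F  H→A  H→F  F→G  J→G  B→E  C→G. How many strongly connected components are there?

3

{A, C, D, E, F, G, H, I} are all mutually reachable — one SCC of size 8.
{J} is an SCC by itself.
{B} is an SCC by itself.
That gives 3 strongly connected components.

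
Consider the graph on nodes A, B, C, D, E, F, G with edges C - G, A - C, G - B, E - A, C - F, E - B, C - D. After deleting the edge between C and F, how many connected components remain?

2

Before removal there is 1 component.
C - F is a bridge — removing it separates C's side from F's side.
After removal: 2 components.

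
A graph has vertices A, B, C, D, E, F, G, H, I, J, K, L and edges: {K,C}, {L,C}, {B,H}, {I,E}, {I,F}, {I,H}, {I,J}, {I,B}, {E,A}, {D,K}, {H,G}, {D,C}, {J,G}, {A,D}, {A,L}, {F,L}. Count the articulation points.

Removing I increases the component count from 1 to 2, so I is a cut vertex.
By contrast removing F leaves 1 component; it is not a cut vertex. No other vertex is a cut vertex either.

1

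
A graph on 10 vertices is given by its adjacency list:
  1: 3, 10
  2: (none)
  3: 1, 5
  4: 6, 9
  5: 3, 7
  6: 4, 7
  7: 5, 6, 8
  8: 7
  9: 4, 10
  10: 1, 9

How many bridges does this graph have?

1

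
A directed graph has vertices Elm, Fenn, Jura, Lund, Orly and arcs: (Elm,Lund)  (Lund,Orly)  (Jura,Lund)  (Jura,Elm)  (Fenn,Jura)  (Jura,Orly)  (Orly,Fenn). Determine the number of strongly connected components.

{Elm, Fenn, Jura, Lund, Orly} are all mutually reachable — one SCC of size 5.
That gives 1 strongly connected component.

1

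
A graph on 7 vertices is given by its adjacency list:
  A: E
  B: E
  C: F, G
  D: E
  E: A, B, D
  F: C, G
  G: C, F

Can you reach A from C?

No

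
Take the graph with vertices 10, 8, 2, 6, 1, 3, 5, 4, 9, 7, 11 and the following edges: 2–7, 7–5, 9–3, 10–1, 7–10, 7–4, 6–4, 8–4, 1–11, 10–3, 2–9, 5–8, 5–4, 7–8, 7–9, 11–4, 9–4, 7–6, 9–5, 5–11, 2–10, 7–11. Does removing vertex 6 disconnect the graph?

Deleting 6 leaves 1 component (was 1) (its neighbors 4, 7 remain connected to each other), so 6 is not a cut vertex.

No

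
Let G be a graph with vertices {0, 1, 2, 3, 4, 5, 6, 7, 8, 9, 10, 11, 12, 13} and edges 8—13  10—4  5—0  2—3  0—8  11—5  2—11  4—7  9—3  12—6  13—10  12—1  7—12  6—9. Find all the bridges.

1-12

The edges on the cycle 2-11-5-0-8-13-10-4-7-12-6-9-3-2 are not bridges since each lies on that cycle.
But removing 12—1 disconnects 12 from 1 — this is a bridge.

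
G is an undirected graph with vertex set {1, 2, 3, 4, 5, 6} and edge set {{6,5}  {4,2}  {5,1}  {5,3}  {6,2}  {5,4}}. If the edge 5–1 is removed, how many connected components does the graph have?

2

Before removal there is 1 component.
5–1 is a bridge — removing it separates 5's side from 1's side.
After removal: 2 components.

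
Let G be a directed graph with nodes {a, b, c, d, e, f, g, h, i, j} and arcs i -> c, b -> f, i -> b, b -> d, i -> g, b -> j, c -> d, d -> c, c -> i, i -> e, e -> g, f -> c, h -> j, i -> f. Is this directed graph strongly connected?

There is no directed path from c to a, so the graph is not strongly connected.

No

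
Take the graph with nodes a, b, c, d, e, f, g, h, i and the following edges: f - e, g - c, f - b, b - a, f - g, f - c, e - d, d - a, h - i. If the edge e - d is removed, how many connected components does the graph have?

2

e and d are still connected via e-f-b-a-d, so the component count stays at 2.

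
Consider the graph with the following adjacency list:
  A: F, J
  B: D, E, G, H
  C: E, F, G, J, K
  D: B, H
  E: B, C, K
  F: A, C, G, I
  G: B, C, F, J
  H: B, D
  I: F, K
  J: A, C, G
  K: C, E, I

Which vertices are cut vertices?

Removing B increases the component count from 1 to 2, so B is a cut vertex.
By contrast removing H leaves 1 component; it is not a cut vertex. No other vertex is a cut vertex either.

B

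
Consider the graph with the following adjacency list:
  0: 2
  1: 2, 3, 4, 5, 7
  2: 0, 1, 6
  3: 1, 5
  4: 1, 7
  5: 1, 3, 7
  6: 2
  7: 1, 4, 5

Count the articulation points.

2

Removing 1 increases the component count from 1 to 2, so 1 is a cut vertex.
Removing 2 increases the component count from 1 to 3, so 2 is a cut vertex.
By contrast removing 4 leaves 1 component; it is not a cut vertex. No other vertex is a cut vertex either.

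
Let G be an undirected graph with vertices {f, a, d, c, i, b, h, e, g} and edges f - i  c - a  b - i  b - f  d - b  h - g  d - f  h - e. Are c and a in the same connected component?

Yes

From c we can reach a, c, which includes a.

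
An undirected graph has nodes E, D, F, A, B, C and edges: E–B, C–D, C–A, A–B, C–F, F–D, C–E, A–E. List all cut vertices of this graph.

C

Removing C increases the component count from 1 to 2, so C is a cut vertex.
By contrast removing B leaves 1 component; it is not a cut vertex. No other vertex is a cut vertex either.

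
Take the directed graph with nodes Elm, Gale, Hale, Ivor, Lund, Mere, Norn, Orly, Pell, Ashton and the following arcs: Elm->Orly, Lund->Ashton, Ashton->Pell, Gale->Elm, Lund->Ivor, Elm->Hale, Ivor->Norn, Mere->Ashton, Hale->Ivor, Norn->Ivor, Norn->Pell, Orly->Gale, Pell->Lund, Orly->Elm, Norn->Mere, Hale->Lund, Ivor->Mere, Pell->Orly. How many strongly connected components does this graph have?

{Elm, Gale, Hale, Ivor, Lund, Mere, Norn, Orly, Pell, Ashton} are all mutually reachable — one SCC of size 10.
That gives 1 strongly connected component.

1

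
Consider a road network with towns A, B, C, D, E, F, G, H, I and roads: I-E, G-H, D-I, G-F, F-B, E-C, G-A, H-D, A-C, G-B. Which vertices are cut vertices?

G

Removing G increases the component count from 1 to 2, so G is a cut vertex.
By contrast removing B leaves 1 component; it is not a cut vertex. No other vertex is a cut vertex either.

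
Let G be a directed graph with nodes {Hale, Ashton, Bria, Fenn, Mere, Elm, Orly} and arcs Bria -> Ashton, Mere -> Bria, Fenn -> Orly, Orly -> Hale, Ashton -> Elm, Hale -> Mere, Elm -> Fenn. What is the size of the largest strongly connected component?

7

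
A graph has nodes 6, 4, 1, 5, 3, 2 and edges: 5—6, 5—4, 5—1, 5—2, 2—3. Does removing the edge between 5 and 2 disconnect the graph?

Yes

Removing 5—2 leaves no path between 5 and 2: the component count goes from 1 to 2. So it is a bridge.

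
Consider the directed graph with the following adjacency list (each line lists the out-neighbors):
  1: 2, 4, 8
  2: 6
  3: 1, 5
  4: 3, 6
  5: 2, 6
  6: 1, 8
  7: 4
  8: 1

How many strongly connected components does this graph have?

2

{1, 2, 3, 4, 5, 6, 8} are all mutually reachable — one SCC of size 7.
{7} is an SCC by itself.
That gives 2 strongly connected components.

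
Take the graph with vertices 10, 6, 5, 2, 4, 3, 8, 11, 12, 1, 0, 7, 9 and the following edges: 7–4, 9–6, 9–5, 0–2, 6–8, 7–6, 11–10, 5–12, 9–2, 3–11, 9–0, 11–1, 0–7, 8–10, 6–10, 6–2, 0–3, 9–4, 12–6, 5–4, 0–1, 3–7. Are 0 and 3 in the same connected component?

From 0 we can reach 0, 1, 2, 3, 4, 5, 6, 7, 8, 9, 10, 11, 12, which includes 3.

Yes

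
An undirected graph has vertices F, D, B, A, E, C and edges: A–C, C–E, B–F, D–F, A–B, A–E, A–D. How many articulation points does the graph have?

1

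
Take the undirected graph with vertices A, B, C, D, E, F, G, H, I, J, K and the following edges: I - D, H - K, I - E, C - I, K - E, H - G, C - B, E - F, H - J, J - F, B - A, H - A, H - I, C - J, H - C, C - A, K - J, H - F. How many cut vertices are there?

2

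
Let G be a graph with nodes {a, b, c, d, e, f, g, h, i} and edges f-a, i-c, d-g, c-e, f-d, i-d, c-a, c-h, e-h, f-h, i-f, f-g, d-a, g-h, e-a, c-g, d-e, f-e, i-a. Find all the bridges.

none

The edges on the cycle i-f-a-c-i are not bridges since each lies on that cycle.
Every edge lies on some cycle, so there are no bridges.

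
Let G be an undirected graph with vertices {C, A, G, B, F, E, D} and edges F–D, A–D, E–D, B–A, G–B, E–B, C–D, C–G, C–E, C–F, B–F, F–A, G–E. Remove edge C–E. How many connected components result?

1

C and E are still connected via C-G-E, so the component count stays at 1.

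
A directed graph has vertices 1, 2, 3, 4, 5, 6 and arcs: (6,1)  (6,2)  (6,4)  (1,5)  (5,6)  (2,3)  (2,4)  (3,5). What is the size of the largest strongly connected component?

{1, 2, 3, 5, 6} are all mutually reachable — one SCC of size 5.
{4} is an SCC by itself.
The largest has 5 vertices.

5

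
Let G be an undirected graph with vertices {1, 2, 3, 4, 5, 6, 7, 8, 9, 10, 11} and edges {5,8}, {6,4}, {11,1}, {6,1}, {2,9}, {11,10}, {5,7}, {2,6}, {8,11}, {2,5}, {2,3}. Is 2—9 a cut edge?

Removing 2—9 leaves no path between 2 and 9: the component count goes from 1 to 2. So it is a bridge.

Yes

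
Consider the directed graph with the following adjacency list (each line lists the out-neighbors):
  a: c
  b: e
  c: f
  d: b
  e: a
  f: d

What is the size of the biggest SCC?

{a, b, c, d, e, f} are all mutually reachable — one SCC of size 6.
The largest has 6 vertices.

6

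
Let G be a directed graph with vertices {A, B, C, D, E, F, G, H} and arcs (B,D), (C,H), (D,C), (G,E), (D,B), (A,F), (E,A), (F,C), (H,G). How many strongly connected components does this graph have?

2

{A, C, E, F, G, H} are all mutually reachable — one SCC of size 6.
{B, D} are all mutually reachable — one SCC of size 2.
That gives 2 strongly connected components.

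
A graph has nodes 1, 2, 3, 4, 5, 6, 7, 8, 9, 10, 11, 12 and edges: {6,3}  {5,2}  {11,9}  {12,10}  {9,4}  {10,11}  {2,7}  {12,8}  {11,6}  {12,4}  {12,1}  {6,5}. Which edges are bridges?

1-12, 11-6, 12-8, 2-5, 2-7, 3-6, 5-6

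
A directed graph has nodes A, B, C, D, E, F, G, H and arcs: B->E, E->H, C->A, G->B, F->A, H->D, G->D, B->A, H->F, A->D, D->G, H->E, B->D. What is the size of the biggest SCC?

7

{A, B, D, E, F, G, H} are all mutually reachable — one SCC of size 7.
{C} is an SCC by itself.
The largest has 7 vertices.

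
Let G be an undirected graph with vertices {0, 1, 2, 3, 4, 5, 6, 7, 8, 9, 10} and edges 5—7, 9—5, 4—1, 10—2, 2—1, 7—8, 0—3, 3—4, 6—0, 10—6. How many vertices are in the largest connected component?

7

Starting from 5 we can reach 5, 7, 8, 9. That is one component of size 4.
Starting from 0 we can reach 0, 1, 2, 3, 4, 6, 10. That is one component of size 7.
The largest has 7 vertices.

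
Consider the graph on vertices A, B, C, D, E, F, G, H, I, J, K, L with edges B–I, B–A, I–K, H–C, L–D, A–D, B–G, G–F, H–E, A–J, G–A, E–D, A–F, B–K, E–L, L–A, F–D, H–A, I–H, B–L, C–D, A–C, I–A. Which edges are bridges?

The edges on the cycle A-F-D-C-A are not bridges since each lies on that cycle.
But removing J–A disconnects J from A — this is a bridge.

A-J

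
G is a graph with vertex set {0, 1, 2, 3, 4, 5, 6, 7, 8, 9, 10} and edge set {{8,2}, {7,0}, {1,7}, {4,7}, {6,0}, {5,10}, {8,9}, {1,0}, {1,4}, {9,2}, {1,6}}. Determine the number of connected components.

3 is isolated — a component by itself.
Starting from 5 we can reach 5, 10. That is one component of size 2.
Starting from 2 we can reach 2, 8, 9. That is one component of size 3.
Starting from 0 we can reach 0, 1, 4, 6, 7. That is one component of size 5.
Total: 4 components.

4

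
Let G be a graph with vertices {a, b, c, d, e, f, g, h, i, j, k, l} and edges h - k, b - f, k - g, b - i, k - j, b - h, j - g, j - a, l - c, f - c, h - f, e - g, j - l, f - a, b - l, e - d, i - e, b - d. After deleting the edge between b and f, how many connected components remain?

b and f are still connected via b-h-f, so the component count stays at 1.

1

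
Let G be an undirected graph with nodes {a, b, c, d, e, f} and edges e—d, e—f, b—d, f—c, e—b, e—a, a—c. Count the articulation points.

Removing e increases the component count from 1 to 2, so e is a cut vertex.
By contrast removing d leaves 1 component; it is not a cut vertex. No other vertex is a cut vertex either.

1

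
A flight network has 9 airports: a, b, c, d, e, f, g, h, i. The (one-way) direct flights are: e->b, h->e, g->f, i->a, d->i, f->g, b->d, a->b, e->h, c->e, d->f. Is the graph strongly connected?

No

There is no directed path from b to c, so the graph is not strongly connected.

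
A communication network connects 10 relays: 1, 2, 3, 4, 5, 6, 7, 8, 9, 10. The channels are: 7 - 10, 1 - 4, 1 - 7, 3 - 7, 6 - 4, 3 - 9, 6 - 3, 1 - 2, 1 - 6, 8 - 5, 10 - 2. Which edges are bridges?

3-9, 5-8

The edges on the cycle 1-6-3-7-10-2-1 are not bridges since each lies on that cycle.
But removing 8 - 5 disconnects 8 from 5; removing 3 - 9 disconnects 3 from 9 — these are bridges.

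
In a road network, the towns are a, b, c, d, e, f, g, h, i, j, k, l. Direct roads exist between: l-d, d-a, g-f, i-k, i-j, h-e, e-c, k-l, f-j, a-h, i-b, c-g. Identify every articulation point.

i

Removing i increases the component count from 1 to 2, so i is a cut vertex.
By contrast removing c leaves 1 component; it is not a cut vertex. No other vertex is a cut vertex either.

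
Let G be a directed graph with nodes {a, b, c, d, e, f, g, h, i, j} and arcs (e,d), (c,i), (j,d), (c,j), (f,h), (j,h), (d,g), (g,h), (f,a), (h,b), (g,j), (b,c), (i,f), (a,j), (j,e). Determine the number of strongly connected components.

1

{a, b, c, d, e, f, g, h, i, j} are all mutually reachable — one SCC of size 10.
That gives 1 strongly connected component.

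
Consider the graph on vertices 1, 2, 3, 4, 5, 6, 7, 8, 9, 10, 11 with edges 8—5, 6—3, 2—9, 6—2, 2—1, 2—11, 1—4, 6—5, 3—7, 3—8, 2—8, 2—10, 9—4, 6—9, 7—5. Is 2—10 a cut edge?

Yes

Removing 2—10 leaves no path between 2 and 10: the component count goes from 1 to 2. So it is a bridge.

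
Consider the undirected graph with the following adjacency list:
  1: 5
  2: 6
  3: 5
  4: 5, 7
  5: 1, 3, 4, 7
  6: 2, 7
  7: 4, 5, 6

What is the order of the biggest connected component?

7

Starting from 1 we can reach 1, 2, 3, 4, 5, 6, 7. That is one component of size 7.
The largest has 7 vertices.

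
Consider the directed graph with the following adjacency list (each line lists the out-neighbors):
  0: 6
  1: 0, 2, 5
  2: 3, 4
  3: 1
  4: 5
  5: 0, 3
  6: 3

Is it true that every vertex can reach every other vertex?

From 4 we can reach every vertex (0, 1, 2, 3, 4, 5, 6), and every vertex can reach 4 (0, 1, 2, 3, 4, 5, 6). So the whole graph is one strongly connected component.

Yes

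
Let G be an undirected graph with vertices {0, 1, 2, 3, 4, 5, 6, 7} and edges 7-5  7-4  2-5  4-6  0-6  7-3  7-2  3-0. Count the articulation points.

Removing 7 increases the component count from 2 to 3, so 7 is a cut vertex.
By contrast removing 0 leaves 2 components; it is not a cut vertex. No other vertex is a cut vertex either.

1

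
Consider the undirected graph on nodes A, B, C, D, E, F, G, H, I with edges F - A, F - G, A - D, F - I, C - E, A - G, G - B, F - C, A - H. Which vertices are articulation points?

A, C, F, G

Removing A increases the component count from 1 to 3, so A is a cut vertex.
Removing C increases the component count from 1 to 2, so C is a cut vertex.
Removing F increases the component count from 1 to 3, so F is a cut vertex.
Likewise G is a cut vertex.
By contrast removing E leaves 1 component; it is not a cut vertex. No other vertex is a cut vertex either.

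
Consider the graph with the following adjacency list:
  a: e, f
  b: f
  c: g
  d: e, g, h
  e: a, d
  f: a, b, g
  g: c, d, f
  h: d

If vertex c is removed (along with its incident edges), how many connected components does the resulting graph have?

With c gone, the remaining components are: {a, b, d, e, f, g, h}.
That is 1 component.

1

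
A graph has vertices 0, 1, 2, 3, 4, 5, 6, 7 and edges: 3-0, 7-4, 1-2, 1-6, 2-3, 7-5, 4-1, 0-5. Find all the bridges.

The edges on the cycle 7-4-1-2-3-0-5-7 are not bridges since each lies on that cycle.
But removing 1-6 disconnects 1 from 6 — this is a bridge.

1-6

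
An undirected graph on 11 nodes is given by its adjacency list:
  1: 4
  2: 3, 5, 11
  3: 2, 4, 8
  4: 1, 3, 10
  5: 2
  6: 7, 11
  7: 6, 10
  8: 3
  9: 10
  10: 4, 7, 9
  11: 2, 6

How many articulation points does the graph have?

Removing 2 increases the component count from 1 to 2, so 2 is a cut vertex.
Removing 3 increases the component count from 1 to 2, so 3 is a cut vertex.
Removing 4 increases the component count from 1 to 2, so 4 is a cut vertex.
Likewise 10 is a cut vertex.
By contrast removing 9 leaves 1 component; it is not a cut vertex. No other vertex is a cut vertex either.

4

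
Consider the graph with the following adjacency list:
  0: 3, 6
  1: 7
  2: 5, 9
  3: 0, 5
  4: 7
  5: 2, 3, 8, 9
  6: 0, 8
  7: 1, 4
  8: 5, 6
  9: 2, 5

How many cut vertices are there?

2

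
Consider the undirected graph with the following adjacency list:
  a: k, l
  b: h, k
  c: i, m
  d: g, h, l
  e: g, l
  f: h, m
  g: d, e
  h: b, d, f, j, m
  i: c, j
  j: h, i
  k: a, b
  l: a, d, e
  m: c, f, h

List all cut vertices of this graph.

h

Removing h increases the component count from 1 to 2, so h is a cut vertex.
By contrast removing j leaves 1 component; it is not a cut vertex. No other vertex is a cut vertex either.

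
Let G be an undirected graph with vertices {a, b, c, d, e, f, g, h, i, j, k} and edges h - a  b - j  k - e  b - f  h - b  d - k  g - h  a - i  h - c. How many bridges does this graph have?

removing a - i disconnects a from i; removing h - c disconnects h from c; removing k - e disconnects k from e; removing g - h disconnects g from h — these are bridges.
In total 9 edges are bridges.

9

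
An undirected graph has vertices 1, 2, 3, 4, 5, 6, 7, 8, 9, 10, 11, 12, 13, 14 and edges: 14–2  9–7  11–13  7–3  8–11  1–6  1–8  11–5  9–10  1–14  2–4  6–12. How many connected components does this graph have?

2

Starting from 3 we can reach 3, 7, 9, 10. That is one component of size 4.
Starting from 1 we can reach 1, 2, 4, 5, 6, 8, 11, 12, 13, 14. That is one component of size 10.
Total: 2 components.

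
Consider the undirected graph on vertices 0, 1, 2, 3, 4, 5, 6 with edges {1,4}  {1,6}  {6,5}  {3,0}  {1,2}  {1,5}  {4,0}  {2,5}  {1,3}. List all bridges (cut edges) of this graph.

The edges on the cycle 1-4-0-3-1 are not bridges since each lies on that cycle.
Every edge lies on some cycle, so there are no bridges.

none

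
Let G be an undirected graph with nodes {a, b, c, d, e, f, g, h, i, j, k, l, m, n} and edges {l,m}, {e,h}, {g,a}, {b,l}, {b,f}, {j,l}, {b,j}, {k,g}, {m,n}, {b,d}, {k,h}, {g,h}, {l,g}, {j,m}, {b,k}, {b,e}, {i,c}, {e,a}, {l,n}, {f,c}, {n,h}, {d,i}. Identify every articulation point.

b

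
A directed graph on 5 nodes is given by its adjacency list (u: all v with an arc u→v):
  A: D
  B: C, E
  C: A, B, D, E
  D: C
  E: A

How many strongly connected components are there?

1

{A, B, C, D, E} are all mutually reachable — one SCC of size 5.
That gives 1 strongly connected component.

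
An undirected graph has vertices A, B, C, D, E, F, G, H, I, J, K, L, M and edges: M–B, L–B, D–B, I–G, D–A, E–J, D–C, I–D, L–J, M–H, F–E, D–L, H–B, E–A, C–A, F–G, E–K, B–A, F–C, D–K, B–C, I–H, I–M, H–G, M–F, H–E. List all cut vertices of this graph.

Removing I, for instance, still leaves 1 component. No single vertex removal increases the component count — the graph has no articulation points.

none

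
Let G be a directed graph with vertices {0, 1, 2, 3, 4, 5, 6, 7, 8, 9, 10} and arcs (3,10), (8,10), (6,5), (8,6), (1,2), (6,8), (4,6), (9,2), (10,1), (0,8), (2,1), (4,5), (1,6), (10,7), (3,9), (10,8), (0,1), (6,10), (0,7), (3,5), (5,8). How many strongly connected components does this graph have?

{1, 2, 5, 6, 8, 10} are all mutually reachable — one SCC of size 6.
{4} is an SCC by itself.
{7} is an SCC by itself.
{0} is an SCC by itself.
{9} is an SCC by itself.
(and 1 more singleton SCC)
That gives 6 strongly connected components.

6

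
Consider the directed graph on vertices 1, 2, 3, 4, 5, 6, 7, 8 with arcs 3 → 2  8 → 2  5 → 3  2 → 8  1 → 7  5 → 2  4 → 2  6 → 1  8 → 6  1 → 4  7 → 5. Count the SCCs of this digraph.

1

{1, 2, 3, 4, 5, 6, 7, 8} are all mutually reachable — one SCC of size 8.
That gives 1 strongly connected component.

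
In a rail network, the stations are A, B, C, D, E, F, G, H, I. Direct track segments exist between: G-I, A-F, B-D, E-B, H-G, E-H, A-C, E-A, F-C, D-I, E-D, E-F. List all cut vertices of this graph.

Removing E increases the component count from 1 to 2, so E is a cut vertex.
By contrast removing H leaves 1 component; it is not a cut vertex. No other vertex is a cut vertex either.

E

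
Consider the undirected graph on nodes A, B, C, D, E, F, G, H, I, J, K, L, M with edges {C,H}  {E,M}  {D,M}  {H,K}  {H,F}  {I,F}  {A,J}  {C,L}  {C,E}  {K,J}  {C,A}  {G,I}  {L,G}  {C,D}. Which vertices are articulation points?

C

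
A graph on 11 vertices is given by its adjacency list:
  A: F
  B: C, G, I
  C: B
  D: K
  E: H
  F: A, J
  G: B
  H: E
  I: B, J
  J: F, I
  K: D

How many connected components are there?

3

Starting from D we can reach D, K. That is one component of size 2.
Starting from E we can reach E, H. That is one component of size 2.
Starting from A we can reach A, B, C, F, G, I, J. That is one component of size 7.
Total: 3 components.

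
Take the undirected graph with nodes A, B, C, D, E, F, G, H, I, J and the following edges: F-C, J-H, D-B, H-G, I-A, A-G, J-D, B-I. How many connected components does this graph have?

E is isolated — a component by itself.
Starting from C we can reach C, F. That is one component of size 2.
Starting from A we can reach A, B, D, G, H, I, J. That is one component of size 7.
Total: 3 components.

3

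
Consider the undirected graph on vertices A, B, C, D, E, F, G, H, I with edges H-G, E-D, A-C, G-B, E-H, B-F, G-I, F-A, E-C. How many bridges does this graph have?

The edges on the cycle E-H-G-B-F-A-C-E are not bridges since each lies on that cycle.
But removing E-D disconnects E from D; removing I-G disconnects I from G — these are bridges.
That makes 2 bridges.

2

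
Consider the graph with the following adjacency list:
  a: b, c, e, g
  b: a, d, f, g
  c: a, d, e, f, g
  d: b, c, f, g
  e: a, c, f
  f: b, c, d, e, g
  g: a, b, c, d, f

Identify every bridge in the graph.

The edges on the cycle a-g-b-f-e-a are not bridges since each lies on that cycle.
Every edge lies on some cycle, so there are no bridges.

none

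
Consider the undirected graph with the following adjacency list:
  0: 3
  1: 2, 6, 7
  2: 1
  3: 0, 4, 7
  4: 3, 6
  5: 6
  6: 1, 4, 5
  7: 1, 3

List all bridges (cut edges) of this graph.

The edges on the cycle 3-4-6-1-7-3 are not bridges since each lies on that cycle.
But removing 1-2 disconnects 1 from 2; removing 5-6 disconnects 5 from 6; removing 0-3 disconnects 0 from 3 — these are bridges.

0-3, 1-2, 5-6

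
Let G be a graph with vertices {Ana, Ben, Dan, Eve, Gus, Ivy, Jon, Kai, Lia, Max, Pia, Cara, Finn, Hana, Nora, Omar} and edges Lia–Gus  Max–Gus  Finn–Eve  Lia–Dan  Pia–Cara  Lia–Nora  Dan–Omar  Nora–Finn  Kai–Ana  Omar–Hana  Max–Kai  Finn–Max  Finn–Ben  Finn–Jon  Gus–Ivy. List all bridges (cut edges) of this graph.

Ana-Kai, Ben-Finn, Cara-Pia, Dan-Lia, Dan-Omar, Eve-Finn, Finn-Jon, Gus-Ivy, Hana-Omar, Kai-Max

The edges on the cycle Lia-Nora-Finn-Max-Gus-Lia are not bridges since each lies on that cycle.
But removing Finn–Ben disconnects Finn from Ben; removing Finn–Jon disconnects Finn from Jon; removing Kai–Ana disconnects Kai from Ana; removing Finn–Eve disconnects Finn from Eve — these are bridges.
In total 10 edges are bridges.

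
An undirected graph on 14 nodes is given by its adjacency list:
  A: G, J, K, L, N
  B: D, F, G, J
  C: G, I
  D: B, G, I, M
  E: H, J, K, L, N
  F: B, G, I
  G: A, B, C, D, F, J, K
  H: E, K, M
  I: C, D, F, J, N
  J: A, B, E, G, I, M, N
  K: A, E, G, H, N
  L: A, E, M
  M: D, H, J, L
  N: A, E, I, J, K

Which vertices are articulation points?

none

Removing L, for instance, still leaves 1 component. No single vertex removal increases the component count — the graph has no articulation points.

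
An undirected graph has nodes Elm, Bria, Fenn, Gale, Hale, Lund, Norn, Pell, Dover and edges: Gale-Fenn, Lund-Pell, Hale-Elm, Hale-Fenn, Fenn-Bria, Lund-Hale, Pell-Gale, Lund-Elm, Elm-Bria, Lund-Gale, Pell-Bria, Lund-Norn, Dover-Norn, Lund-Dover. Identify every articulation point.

Lund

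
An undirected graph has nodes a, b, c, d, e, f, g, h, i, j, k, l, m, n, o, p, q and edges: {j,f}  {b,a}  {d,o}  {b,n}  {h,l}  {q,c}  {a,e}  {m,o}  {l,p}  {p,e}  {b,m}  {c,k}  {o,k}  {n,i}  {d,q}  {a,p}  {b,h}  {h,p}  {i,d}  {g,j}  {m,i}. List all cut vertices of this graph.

b, j

Removing b increases the component count from 2 to 3, so b is a cut vertex.
Removing j increases the component count from 2 to 3, so j is a cut vertex.
By contrast removing c leaves 2 components; it is not a cut vertex. No other vertex is a cut vertex either.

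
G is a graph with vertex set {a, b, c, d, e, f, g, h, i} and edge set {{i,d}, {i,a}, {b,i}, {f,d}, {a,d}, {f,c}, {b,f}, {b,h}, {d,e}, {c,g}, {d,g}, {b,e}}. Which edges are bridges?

b-h

The edges on the cycle b-f-c-g-d-a-i-b are not bridges since each lies on that cycle.
But removing h-b disconnects h from b — this is a bridge.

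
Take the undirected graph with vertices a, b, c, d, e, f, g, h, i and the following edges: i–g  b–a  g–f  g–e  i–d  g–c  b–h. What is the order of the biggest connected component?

6

Starting from a we can reach a, b, h. That is one component of size 3.
Starting from c we can reach c, d, e, f, g, i. That is one component of size 6.
The largest has 6 vertices.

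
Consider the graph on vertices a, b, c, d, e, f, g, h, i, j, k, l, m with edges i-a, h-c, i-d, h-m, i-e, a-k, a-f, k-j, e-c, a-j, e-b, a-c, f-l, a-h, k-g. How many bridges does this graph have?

The edges on the cycle i-a-h-c-e-i are not bridges since each lies on that cycle.
But removing l-f disconnects l from f; removing k-g disconnects k from g; removing a-f disconnects a from f; removing b-e disconnects b from e — these are bridges.
In total 6 edges are bridges.

6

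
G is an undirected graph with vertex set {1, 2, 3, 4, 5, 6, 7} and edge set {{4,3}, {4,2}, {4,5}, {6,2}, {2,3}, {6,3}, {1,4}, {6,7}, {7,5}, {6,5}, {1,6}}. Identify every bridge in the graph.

none

The edges on the cycle 1-4-3-6-1 are not bridges since each lies on that cycle.
Every edge lies on some cycle, so there are no bridges.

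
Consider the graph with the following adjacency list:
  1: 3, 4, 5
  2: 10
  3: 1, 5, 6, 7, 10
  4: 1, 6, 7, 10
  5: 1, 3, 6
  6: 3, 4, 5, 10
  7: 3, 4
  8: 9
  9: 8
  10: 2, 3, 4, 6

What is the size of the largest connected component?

8

Starting from 8 we can reach 8, 9. That is one component of size 2.
Starting from 1 we can reach 1, 2, 3, 4, 5, 6, 7, 10. That is one component of size 8.
The largest has 8 vertices.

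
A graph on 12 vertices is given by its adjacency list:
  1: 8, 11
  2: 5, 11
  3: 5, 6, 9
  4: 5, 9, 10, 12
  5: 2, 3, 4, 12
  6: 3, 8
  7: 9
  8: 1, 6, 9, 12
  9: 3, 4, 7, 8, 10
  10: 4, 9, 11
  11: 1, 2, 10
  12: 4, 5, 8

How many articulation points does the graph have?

Removing 9 increases the component count from 1 to 2, so 9 is a cut vertex.
By contrast removing 10 leaves 1 component; it is not a cut vertex. No other vertex is a cut vertex either.

1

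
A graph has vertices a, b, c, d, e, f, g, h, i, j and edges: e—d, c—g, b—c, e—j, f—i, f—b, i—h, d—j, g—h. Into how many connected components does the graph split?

3

a is isolated — a component by itself.
Starting from d we can reach d, e, j. That is one component of size 3.
Starting from b we can reach b, c, f, g, h, i. That is one component of size 6.
Total: 3 components.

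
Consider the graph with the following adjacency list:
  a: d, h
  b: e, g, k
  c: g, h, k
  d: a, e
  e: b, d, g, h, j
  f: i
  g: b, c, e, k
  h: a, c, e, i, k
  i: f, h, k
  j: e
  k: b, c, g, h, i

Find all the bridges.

e-j, f-i

The edges on the cycle h-a-d-e-h are not bridges since each lies on that cycle.
But removing e-j disconnects e from j; removing f-i disconnects f from i — these are bridges.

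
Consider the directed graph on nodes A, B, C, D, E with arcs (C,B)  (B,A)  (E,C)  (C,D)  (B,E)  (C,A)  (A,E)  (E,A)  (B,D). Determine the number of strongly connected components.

{A, B, C, E} are all mutually reachable — one SCC of size 4.
{D} is an SCC by itself.
That gives 2 strongly connected components.

2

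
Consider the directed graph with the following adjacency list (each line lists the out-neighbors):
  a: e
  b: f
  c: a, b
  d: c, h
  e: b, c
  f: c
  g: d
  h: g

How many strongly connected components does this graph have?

{a, b, c, e, f} are all mutually reachable — one SCC of size 5.
{d, g, h} are all mutually reachable — one SCC of size 3.
That gives 2 strongly connected components.

2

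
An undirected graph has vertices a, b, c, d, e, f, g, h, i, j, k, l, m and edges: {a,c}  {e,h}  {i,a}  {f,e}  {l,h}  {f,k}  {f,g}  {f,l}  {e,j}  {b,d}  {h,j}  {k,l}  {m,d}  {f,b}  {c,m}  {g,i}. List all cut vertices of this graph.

f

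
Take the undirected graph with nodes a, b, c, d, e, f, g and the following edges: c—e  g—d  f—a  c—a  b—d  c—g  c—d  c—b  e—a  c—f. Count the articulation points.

1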